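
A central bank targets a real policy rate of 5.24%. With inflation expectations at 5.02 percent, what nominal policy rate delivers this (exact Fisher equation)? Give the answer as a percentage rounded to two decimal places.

(1 + i) = (1 + r)(1 + π) = 1.05240 × 1.05020 = 1.10523048
i = 1.10523048 − 1, so the required nominal rate is 10.52%.

10.52%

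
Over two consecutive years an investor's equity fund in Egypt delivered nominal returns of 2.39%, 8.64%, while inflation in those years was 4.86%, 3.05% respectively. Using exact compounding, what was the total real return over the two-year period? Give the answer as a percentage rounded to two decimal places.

2.94%

Nominal growth factor = 1.0239 × 1.0864 = 1.112365
Price-level growth factor = 1.0486 × 1.0305 = 1.080582
Real growth factor = 1.112365 / 1.080582 = 1.029413
Total real return = 1.029413 − 1 → 2.94%.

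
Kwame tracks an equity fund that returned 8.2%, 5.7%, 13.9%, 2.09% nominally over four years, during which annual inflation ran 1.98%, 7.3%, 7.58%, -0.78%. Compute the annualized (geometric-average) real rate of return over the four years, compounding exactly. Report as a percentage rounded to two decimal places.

Compound the nominal returns: 1.0820 × 1.0570 × 1.1390 × 1.0209 = 1.32986996.
Compound inflation: 1.0198 × 1.0730 × 1.0758 × 0.9922 = 1.16800713.
Deflate: 1.32986996 / 1.16800713 = 1.13858035.
Annualized real rate = 1.13858035^(1/4) − 1 = 3.2978% → 3.30%.

3.30%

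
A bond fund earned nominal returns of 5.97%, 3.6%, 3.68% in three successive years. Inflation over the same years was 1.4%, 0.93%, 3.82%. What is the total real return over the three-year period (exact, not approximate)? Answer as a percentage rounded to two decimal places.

Compound the nominal returns: 1.0597 × 1.0360 × 1.0368 = 1.138250.
Compound inflation: 1.0140 × 1.0093 × 1.0382 = 1.062525.
Deflate: 1.138250 / 1.062525 = 1.071269.
Total real return = 1.071269 − 1 → 7.13%.

7.13%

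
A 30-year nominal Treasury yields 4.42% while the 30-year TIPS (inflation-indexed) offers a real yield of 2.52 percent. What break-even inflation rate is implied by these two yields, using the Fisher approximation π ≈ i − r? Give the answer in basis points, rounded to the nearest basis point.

190 basis points

π ≈ i − r = 4.42% − 2.52% → 190 basis points.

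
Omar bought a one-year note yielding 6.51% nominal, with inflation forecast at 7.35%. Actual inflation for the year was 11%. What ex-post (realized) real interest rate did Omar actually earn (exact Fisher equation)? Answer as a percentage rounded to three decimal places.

Ex-post: (1 + 0.0651)/(1 + 0.1100) − 1 = -4.0450%
So the realized real rate is -4.045%.

-4.045%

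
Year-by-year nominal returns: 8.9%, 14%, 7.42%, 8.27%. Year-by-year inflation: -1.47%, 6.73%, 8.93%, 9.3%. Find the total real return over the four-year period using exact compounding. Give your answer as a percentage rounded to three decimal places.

15.320%

Compound the nominal returns: 1.0890 × 1.1400 × 1.0742 × 1.0827 = 1.443863.
Compound inflation: 0.9853 × 1.0673 × 1.0893 × 1.0930 = 1.252053.
Deflate: 1.443863 / 1.252053 = 1.153197.
Total real return = 1.153197 − 1 → 15.320%.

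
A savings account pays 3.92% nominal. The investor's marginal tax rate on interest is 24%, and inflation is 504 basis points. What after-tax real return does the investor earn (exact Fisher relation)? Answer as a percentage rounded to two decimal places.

-1.96%

After-tax nominal return = 3.92% × (1 − 0.24) = 2.9792%.
1 + r = 1.029792 / 1.05040 = 0.980381
After-tax real rate = 0.980381 − 1 → -1.96%.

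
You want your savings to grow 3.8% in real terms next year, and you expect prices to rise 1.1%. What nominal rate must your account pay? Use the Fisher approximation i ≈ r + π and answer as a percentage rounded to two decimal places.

i ≈ r + π = 3.8% + 1.1% = 4.90%.

4.90%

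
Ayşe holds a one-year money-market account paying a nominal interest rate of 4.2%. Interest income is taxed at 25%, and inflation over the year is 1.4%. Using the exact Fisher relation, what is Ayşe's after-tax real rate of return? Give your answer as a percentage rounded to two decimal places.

1.73%

After-tax nominal return = 4.2% × (1 − 0.25) = 3.1500%.
1 + r = 1.03150 / 1.01400 = 1.017258
After-tax real rate = 1.017258 − 1 → 1.73%.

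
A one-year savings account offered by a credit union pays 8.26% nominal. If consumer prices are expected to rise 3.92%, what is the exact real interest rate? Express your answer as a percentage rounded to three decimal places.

1 + r = 1.08260 / 1.03920 = 1.041763
r = 1.041763 − 1 = 4.1763%, i.e. 4.176%.

4.176%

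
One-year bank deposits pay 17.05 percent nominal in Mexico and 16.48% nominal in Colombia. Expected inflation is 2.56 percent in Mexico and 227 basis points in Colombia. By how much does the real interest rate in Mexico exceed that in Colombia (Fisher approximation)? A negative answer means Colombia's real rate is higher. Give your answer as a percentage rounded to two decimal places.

0.28%

Mexico: 17.05% − 2.56% = 14.490%
Colombia: 16.48% − 2.27% = 14.210%
Differential = 0.280% → 0.28%.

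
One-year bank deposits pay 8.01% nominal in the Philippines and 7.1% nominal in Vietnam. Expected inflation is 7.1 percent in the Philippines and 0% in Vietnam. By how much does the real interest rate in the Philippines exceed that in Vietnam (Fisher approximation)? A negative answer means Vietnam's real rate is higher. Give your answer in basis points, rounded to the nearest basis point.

The Philippines: 8.01% − 7.1% = 0.910%
Vietnam: 7.1% − 0% = 7.100%
Differential = -6.190% → -619 basis points.

-619 basis points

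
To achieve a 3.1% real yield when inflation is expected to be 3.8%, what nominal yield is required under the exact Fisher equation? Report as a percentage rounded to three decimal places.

7.018%

(1 + i) = (1 + r)(1 + π) = 1.03100 × 1.03800 = 1.070178
i = 1.070178 − 1, so the required nominal rate is 7.018%.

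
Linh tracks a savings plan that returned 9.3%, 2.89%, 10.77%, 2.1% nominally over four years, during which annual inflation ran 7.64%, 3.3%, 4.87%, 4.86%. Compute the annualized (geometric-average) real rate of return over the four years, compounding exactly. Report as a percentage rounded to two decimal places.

Compound the nominal returns: 1.0930 × 1.0289 × 1.1077 × 1.0210 = 1.27186562.
Compound inflation: 1.0764 × 1.0330 × 1.0487 × 1.0486 = 1.22274285.
Deflate: 1.27186562 / 1.22274285 = 1.04017424.
Annualized real rate = 1.04017424^(1/4) − 1 = 0.9896% → 0.99%.

0.99%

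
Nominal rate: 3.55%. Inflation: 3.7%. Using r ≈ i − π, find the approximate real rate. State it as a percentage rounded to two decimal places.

r ≈ i − π = 3.55% − 3.7% = -0.15%.

-0.15%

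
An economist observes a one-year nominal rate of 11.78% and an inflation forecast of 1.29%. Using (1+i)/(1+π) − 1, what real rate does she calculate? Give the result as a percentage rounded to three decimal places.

10.356%

1 + r = 1.11780 / 1.01290 = 1.103564
r = 1.103564 − 1 = 10.3564%, i.e. 10.356%.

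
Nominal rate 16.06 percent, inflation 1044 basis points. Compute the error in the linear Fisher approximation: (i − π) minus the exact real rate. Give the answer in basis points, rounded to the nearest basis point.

53 basis points

Approximate: r ≈ 16.060% − 10.440% = 5.6200%
Exact: (1 + 0.1606)/(1 + 0.1044) − 1 = 5.0887%
Error = 5.6200% − 5.0887% = 0.5313% → 53 basis points.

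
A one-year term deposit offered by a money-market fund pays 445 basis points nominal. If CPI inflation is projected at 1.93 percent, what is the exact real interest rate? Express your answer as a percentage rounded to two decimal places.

2.47%

By the Fisher relation, 1 + r = (1 + i)/(1 + π).
1 + r = 1.04450 / 1.01930 = 1.024723
r = 1.024723 − 1 = 2.4723%, i.e. 2.47%.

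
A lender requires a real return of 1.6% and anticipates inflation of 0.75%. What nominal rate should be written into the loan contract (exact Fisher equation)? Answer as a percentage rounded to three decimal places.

(1 + i) = (1 + r)(1 + π) = 1.01600 × 1.00750 = 1.02362
i = 1.02362 − 1, so the required nominal rate is 2.362%.

2.362%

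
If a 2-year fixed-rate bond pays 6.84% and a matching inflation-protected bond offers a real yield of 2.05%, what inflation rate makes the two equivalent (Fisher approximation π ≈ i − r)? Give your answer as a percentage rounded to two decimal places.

4.79%

π ≈ i − r = 6.84% − 2.05% → 4.79%.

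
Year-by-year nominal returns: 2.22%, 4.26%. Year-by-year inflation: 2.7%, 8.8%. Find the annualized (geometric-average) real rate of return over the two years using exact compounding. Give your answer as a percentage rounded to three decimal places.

-2.338%

Compound the nominal returns: 1.0222 × 1.0426 = 1.06574572.
Compound inflation: 1.0270 × 1.0880 = 1.11737600.
Deflate: 1.06574572 / 1.11737600 = 0.95379328.
Annualized real rate = 0.95379328^(1/2) − 1 = -2.3377% → -2.338%.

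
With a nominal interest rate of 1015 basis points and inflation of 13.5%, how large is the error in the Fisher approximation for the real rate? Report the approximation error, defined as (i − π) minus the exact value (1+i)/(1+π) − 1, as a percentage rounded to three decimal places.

Approximate: r ≈ 10.150% − 13.500% = -3.3500%
Exact: (1 + 0.1015)/(1 + 0.1350) − 1 = -2.95154%
Error = -3.3500% − (-2.95154%) = -0.39846% → -0.398%.

-0.398%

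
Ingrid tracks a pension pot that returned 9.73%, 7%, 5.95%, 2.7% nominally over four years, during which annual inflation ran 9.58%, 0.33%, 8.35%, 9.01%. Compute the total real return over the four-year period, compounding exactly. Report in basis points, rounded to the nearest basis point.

Nominal growth factor = 1.0973 × 1.0700 × 1.0595 × 1.0270 = 1.277558
Price-level growth factor = 1.0958 × 1.0033 × 1.0835 × 1.0901 = 1.298546
Real growth factor = 1.277558 / 1.298546 = 0.983837
Total real return = 0.983837 − 1 → -162 basis points.

-162 basis points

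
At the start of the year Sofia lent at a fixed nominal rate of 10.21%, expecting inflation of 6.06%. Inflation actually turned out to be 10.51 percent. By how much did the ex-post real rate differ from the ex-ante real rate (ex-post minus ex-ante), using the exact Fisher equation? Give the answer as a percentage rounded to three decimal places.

-4.184%

Ex-ante: (1 + 0.1021)/(1 + 0.0606) − 1 = 3.9129%
Ex-post: (1 + 0.1021)/(1 + 0.1051) − 1 = -0.2715%
Difference (ex-post − ex-ante) = -4.1843% → -4.184%.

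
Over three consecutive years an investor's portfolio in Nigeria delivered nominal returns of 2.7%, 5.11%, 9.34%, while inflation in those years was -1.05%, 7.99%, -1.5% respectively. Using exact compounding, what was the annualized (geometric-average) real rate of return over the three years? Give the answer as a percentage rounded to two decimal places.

Nominal growth factor = 1.0270 × 1.0511 × 1.0934 = 1.18030310
Price-level growth factor = 0.9895 × 1.0799 × 0.9850 = 1.05253263
Real growth factor = 1.18030310 / 1.05253263 = 1.12139336
Annualized real rate = 1.12139336^(1/3) − 1 = 3.8929% → 3.89%.

3.89%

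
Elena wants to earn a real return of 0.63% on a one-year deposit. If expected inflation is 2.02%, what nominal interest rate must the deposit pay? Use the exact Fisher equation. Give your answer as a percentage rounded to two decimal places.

(1 + i) = (1 + r)(1 + π) = 1.00630 × 1.02020 = 1.02662726
i = 1.02662726 − 1, so the required nominal rate is 2.66%.

2.66%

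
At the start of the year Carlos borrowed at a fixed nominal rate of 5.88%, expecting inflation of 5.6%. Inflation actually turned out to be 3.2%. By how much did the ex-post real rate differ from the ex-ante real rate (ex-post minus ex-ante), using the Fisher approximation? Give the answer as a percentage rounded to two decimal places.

2.40%

Ex-ante: 5.88% − 5.6% = 0.280%
Ex-post: 5.88% − 3.2% = 2.680%
Difference (ex-post − ex-ante) = 2.4000% → 2.40%.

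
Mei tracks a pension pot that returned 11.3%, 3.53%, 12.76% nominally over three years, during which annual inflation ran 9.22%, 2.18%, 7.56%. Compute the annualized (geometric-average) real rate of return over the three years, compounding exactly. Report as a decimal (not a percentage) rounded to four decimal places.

0.0268

Nominal growth factor = 1.1130 × 1.0353 × 1.1276 = 1.29932096
Price-level growth factor = 1.0922 × 1.0218 × 1.0756 = 1.20038031
Real growth factor = 1.29932096 / 1.20038031 = 1.08242442
Annualized real rate = 1.08242442^(1/3) − 1 = 2.6753% → 0.0268.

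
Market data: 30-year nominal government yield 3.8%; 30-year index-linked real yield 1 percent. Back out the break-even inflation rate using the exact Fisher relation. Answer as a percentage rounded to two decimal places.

2.77%

(1 + π) = (1 + i)/(1 + r) = 1.03800 / 1.01000 = 1.027723
Break-even inflation = 1.027723 − 1 → 2.77%.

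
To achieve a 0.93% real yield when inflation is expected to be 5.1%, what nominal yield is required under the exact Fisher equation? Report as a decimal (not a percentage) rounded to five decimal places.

0.06077

(1 + i) = (1 + r)(1 + π) = 1.00930 × 1.05100 = 1.0607743
i = 1.0607743 − 1, so the required nominal rate is 0.06077.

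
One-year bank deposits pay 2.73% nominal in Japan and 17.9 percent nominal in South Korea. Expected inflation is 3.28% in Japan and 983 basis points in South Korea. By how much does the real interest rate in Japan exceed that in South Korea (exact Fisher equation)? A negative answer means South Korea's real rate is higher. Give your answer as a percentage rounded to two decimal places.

Japan: (1 + 0.0273)/(1 + 0.0328) − 1 = -0.5325%
South Korea: (1 + 0.1790)/(1 + 0.0983) − 1 = 7.3477%
Differential = -0.5325% − 7.3477% = -7.8803% → -7.88%.

-7.88%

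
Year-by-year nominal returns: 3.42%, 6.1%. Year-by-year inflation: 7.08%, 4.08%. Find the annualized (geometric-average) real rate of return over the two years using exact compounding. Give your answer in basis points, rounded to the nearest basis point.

Nominal growth factor = 1.0342 × 1.0610 = 1.09728620
Price-level growth factor = 1.0708 × 1.0408 = 1.11448864
Real growth factor = 1.09728620 / 1.11448864 = 0.98456472
Annualized real rate = 0.98456472^(1/2) − 1 = -0.7748% → -77 basis points.

-77 basis points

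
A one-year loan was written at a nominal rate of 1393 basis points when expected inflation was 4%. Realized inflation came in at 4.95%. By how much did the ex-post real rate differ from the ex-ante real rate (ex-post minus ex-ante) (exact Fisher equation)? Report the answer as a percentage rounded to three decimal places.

Ex-ante: (1 + 0.1393)/(1 + 0.0400) − 1 = 9.5481%
Ex-post: (1 + 0.1393)/(1 + 0.0495) − 1 = 8.5565%
Difference (ex-post − ex-ante) = -0.9916% → -0.992%.

-0.992%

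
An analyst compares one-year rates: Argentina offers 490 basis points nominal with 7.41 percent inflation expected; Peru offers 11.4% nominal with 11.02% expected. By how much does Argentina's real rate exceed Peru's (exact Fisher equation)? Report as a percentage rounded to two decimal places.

Argentina: (1 + 0.0490)/(1 + 0.0741) − 1 = -2.3368%
Peru: (1 + 0.1140)/(1 + 0.1102) − 1 = 0.3423%
Differential = -2.3368% − 0.3423% = -2.6791% → -2.68%.

-2.68%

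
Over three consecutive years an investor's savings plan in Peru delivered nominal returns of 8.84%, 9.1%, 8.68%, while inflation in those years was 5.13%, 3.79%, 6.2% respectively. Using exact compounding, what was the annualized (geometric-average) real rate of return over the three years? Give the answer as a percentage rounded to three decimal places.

3.654%

Nominal growth factor = 1.0884 × 1.0910 × 1.0868 = 1.29051457
Price-level growth factor = 1.0513 × 1.0379 × 1.0620 = 1.15879521
Real growth factor = 1.29051457 / 1.15879521 = 1.11366923
Annualized real rate = 1.11366923^(1/3) − 1 = 3.6538% → 3.654%.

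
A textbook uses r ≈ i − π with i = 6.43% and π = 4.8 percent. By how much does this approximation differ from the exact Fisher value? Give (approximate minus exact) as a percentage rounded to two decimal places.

0.07%

Approximate: r ≈ 6.430% − 4.800% = 1.6300%
Exact: (1 + 0.0643)/(1 + 0.0480) − 1 = 1.5553%
Error = 1.6300% − 1.5553% = 0.0747% → 0.07%.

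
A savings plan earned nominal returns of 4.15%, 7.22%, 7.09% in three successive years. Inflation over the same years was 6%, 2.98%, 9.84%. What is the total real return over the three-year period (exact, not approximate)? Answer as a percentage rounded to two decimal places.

Nominal growth factor = 1.0415 × 1.0722 × 1.0709 = 1.195870
Price-level growth factor = 1.0600 × 1.0298 × 1.0984 = 1.199000
Real growth factor = 1.195870 / 1.199000 = 0.997389
Total real return = 0.997389 − 1 → -0.26%.

-0.26%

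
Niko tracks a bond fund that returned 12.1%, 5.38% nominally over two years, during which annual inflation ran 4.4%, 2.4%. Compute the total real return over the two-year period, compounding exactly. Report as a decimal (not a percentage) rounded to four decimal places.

0.1050

Nominal growth factor = 1.1210 × 1.0538 = 1.181310
Price-level growth factor = 1.0440 × 1.0240 = 1.069056
Real growth factor = 1.181310 / 1.069056 = 1.105003
Total real return = 1.105003 − 1 → 0.1050.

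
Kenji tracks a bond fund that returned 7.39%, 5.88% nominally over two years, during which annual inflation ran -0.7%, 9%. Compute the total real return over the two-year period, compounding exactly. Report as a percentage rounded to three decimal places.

5.051%

Compound the nominal returns: 1.0739 × 1.0588 = 1.137045.
Compound inflation: 0.9930 × 1.0900 = 1.082370.
Deflate: 1.137045 / 1.082370 = 1.050514.
Total real return = 1.050514 − 1 → 5.051%.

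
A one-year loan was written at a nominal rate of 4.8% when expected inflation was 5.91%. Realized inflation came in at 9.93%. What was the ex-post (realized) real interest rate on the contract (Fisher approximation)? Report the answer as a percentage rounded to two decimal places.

-5.13%

Ex-post: 4.8% − 9.93% = -5.130%
So the realized real rate is -5.13%.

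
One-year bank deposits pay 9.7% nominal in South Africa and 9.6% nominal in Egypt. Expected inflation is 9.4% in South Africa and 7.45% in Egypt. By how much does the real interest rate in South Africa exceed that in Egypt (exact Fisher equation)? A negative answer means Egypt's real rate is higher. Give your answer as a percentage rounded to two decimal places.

South Africa: (1 + 0.0970)/(1 + 0.0940) − 1 = 0.2742%
Egypt: (1 + 0.0960)/(1 + 0.0745) − 1 = 2.0009%
Differential = 0.2742% − 2.0009% = -1.7267% → -1.73%.

-1.73%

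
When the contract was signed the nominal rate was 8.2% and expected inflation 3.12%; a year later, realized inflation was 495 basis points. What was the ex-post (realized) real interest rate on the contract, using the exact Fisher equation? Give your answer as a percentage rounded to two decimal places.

Ex-post: (1 + 0.0820)/(1 + 0.0495) − 1 = 3.0967%
So the realized real rate is 3.10%.

3.10%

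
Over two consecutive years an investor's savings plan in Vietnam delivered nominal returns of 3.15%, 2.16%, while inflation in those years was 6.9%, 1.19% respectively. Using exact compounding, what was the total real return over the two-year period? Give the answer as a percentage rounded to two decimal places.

-2.58%

Compound the nominal returns: 1.0315 × 1.0216 = 1.053780.
Compound inflation: 1.0690 × 1.0119 = 1.081721.
Deflate: 1.053780 / 1.081721 = 0.974170.
Total real return = 0.974170 − 1 → -2.58%.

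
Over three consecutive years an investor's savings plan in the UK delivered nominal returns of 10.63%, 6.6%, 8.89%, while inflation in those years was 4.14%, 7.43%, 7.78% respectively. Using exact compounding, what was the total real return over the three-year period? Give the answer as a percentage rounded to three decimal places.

Compound the nominal returns: 1.1063 × 1.0660 × 1.0889 = 1.284157.
Compound inflation: 1.0414 × 1.0743 × 1.0778 = 1.205817.
Deflate: 1.284157 / 1.205817 = 1.064969.
Total real return = 1.064969 − 1 → 6.497%.

6.497%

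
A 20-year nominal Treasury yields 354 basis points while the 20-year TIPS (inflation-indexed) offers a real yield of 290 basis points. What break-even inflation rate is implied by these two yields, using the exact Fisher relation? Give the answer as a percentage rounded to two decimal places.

0.62%

(1 + π) = (1 + i)/(1 + r) = 1.03540 / 1.02900 = 1.006220
Break-even inflation = 1.006220 − 1 → 0.62%.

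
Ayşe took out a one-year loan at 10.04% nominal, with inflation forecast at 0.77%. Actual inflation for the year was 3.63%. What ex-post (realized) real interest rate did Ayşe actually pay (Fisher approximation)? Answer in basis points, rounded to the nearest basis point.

641 basis points

Ex-post: 10.04% − 3.63% = 6.410%
So the realized real rate is 641 basis points.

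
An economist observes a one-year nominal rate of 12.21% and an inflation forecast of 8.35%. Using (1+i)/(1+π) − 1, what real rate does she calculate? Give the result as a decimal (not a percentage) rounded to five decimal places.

0.03563

By the Fisher identity, 1 + r = (1 + i)/(1 + π).
1 + r = 1.12210 / 1.08350 = 1.0356253
r = 1.0356253 − 1 = 3.56253%, i.e. 0.03563.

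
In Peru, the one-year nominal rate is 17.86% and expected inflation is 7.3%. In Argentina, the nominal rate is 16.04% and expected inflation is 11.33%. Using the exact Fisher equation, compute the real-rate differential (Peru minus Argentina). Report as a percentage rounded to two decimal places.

Peru: (1 + 0.1786)/(1 + 0.0730) − 1 = 9.8416%
Argentina: (1 + 0.1604)/(1 + 0.1133) − 1 = 4.2307%
Differential = 9.8416% − 4.2307% = 5.6109% → 5.61%.

5.61%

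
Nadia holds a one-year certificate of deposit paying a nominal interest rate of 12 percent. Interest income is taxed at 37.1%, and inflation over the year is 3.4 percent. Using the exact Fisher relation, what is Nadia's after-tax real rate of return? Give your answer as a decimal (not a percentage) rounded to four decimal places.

After-tax nominal return = 12% × (1 − 0.371) = 7.5480%.
1 + r = 1.07548 / 1.03400 = 1.040116
After-tax real rate = 1.040116 − 1 → 0.0401.

0.0401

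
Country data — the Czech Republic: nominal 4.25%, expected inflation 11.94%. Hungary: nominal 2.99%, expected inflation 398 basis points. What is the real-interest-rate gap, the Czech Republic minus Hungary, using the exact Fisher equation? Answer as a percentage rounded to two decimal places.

The Czech Republic: (1 + 0.0425)/(1 + 0.1194) − 1 = -6.8698%
Hungary: (1 + 0.0299)/(1 + 0.0398) − 1 = -0.9521%
Differential = -6.8698% − (-0.9521%) = -5.9176% → -5.92%.

-5.92%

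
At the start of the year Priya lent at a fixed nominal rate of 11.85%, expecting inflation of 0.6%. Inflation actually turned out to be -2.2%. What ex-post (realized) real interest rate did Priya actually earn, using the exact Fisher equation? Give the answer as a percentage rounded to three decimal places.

Ex-post: (1 + 0.1185)/(1 − 0.0220) − 1 = 14.3661%
So the realized real rate is 14.366%.

14.366%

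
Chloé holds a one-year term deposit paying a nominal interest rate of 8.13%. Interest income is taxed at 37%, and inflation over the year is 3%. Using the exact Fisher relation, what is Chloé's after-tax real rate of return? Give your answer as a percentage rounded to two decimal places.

2.06%

After-tax nominal return = 8.13% × (1 − 0.37) = 5.1219%.
1 + r = 1.051219 / 1.03000 = 1.020601
After-tax real rate = 1.020601 − 1 → 2.06%.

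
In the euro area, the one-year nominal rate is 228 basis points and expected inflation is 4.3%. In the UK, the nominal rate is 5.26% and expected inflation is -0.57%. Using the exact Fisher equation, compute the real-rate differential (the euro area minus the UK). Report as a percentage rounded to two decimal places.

-7.80%

The euro area: (1 + 0.0228)/(1 + 0.0430) − 1 = -1.9367%
The UK: (1 + 0.0526)/(1 − 0.0057) − 1 = 5.8634%
Differential = -1.9367% − 5.8634% = -7.8001% → -7.80%.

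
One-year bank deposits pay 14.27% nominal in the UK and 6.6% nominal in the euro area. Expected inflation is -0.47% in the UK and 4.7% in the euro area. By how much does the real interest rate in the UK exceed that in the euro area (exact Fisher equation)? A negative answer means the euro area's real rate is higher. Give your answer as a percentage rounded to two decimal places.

The UK: (1 + 0.1427)/(1 − 0.0047) − 1 = 14.8096%
The euro area: (1 + 0.0660)/(1 + 0.0470) − 1 = 1.8147%
Differential = 14.8096% − 1.8147% = 12.9949% → 12.99%.

12.99%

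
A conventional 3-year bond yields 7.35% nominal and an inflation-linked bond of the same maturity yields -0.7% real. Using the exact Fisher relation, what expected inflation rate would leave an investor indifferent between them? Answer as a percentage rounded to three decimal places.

8.107%

(1 + π) = (1 + i)/(1 + r) = 1.07350 / 0.99300 = 1.081067
Break-even inflation = 1.081067 − 1 → 8.107%.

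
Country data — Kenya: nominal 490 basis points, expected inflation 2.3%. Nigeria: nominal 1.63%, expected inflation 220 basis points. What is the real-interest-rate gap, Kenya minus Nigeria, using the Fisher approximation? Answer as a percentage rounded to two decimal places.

3.17%

Kenya: 4.9% − 2.3% = 2.600%
Nigeria: 1.63% − 2.2% = -0.570%
Differential = 3.170% → 3.17%.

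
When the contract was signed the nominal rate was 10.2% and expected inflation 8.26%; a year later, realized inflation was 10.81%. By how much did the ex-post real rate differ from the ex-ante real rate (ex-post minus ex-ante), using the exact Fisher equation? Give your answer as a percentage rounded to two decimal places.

-2.34%

Ex-ante: (1 + 0.1020)/(1 + 0.0826) − 1 = 1.7920%
Ex-post: (1 + 0.1020)/(1 + 0.1081) − 1 = -0.5505%
Difference (ex-post − ex-ante) = -2.3425% → -2.34%.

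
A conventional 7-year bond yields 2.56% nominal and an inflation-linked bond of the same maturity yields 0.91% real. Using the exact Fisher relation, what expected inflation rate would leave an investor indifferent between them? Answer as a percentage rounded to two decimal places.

(1 + π) = (1 + i)/(1 + r) = 1.02560 / 1.00910 = 1.016351
Break-even inflation = 1.016351 − 1 → 1.64%.

1.64%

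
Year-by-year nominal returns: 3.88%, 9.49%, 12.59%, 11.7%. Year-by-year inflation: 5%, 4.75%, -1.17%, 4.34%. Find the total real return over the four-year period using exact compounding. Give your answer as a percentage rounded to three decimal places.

Compound the nominal returns: 1.0388 × 1.0949 × 1.1259 × 1.1170 = 1.430406.
Compound inflation: 1.0500 × 1.0475 × 0.9883 × 1.0434 = 1.134183.
Deflate: 1.430406 / 1.134183 = 1.261178.
Total real return = 1.261178 − 1 → 26.118%.

26.118%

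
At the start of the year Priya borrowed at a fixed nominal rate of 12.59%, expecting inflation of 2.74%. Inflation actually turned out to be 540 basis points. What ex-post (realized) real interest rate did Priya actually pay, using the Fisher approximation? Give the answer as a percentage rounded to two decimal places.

7.19%

Ex-post: 12.59% − 5.4% = 7.190%
So the realized real rate is 7.19%.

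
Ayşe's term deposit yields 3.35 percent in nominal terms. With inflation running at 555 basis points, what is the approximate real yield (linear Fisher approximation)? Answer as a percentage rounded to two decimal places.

-2.20%

r ≈ i − π = 3.35% − 5.55% = -2.20%.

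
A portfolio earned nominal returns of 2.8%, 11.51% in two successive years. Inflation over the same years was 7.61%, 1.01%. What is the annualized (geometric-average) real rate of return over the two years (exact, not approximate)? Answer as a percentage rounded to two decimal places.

2.69%

Compound the nominal returns: 1.0280 × 1.1151 = 1.14632280.
Compound inflation: 1.0761 × 1.0101 = 1.08696861.
Deflate: 1.14632280 / 1.08696861 = 1.05460525.
Annualized real rate = 1.05460525^(1/2) − 1 = 2.6940% → 2.69%.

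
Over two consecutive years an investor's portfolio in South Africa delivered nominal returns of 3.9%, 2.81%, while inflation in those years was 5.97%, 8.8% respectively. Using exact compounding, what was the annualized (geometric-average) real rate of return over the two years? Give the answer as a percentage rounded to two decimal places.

Nominal growth factor = 1.0390 × 1.0281 = 1.06819590
Price-level growth factor = 1.0597 × 1.0880 = 1.15295360
Real growth factor = 1.06819590 / 1.15295360 = 0.92648646
Annualized real rate = 0.92648646^(1/2) − 1 = -3.7458% → -3.75%.

-3.75%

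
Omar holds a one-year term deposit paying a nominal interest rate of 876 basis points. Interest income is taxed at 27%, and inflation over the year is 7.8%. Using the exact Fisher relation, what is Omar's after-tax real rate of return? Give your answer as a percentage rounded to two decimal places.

-1.30%

After-tax nominal return = 8.76% × (1 − 0.27) = 6.3948%.
1 + r = 1.063948 / 1.07800 = 0.986965
After-tax real rate = 0.986965 − 1 → -1.30%.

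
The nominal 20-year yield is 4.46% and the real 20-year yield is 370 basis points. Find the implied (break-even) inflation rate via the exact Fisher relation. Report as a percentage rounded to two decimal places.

(1 + π) = (1 + i)/(1 + r) = 1.04460 / 1.03700 = 1.007329
Break-even inflation = 1.007329 − 1 → 0.73%.

0.73%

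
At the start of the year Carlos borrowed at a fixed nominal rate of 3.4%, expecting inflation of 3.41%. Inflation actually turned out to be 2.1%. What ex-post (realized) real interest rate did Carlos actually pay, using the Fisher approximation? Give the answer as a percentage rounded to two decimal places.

Ex-post: 3.4% − 2.1% = 1.300%
So the realized real rate is 1.30%.

1.30%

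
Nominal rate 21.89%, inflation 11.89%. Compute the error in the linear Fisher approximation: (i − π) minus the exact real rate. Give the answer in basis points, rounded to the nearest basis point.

Approximate: r ≈ 21.890% − 11.890% = 10.0000%
Exact: (1 + 0.2189)/(1 + 0.1189) − 1 = 8.9373%
Error = 10.0000% − 8.9373% = 1.0627% → 106 basis points.

106 basis points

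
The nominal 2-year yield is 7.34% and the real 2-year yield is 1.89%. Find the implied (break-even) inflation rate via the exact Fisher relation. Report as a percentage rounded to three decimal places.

5.349%

(1 + π) = (1 + i)/(1 + r) = 1.07340 / 1.01890 = 1.053489
Break-even inflation = 1.053489 − 1 → 5.349%.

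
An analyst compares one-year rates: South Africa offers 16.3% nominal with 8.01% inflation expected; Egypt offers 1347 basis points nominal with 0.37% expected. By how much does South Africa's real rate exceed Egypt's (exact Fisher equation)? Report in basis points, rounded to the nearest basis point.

-538 basis points

South Africa: (1 + 0.1630)/(1 + 0.0801) − 1 = 7.6752%
Egypt: (1 + 0.1347)/(1 + 0.0037) − 1 = 13.0517%
Differential = 7.6752% − 13.0517% = -5.3765% → -538 basis points.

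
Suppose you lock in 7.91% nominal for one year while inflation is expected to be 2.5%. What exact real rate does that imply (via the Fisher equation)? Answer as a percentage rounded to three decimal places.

By the Fisher equation, 1 + r = (1 + i)/(1 + π).
1 + r = 1.07910 / 1.02500 = 1.052780
r = 1.052780 − 1 = 5.2780%, i.e. 5.278%.

5.278%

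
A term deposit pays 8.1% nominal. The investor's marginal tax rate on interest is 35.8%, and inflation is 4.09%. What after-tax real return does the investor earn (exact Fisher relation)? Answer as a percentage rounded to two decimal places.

1.07%

After-tax nominal return = 8.1% × (1 − 0.358) = 5.2002%.
1 + r = 1.052002 / 1.04090 = 1.010666
After-tax real rate = 1.010666 − 1 → 1.07%.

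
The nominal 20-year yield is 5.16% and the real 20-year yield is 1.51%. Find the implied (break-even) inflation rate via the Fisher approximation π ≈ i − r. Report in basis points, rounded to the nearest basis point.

π ≈ i − r = 5.16% − 1.51% → 365 basis points.

365 basis points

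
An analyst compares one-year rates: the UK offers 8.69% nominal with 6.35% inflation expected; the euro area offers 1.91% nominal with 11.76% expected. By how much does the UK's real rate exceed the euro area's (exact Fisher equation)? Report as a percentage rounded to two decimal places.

The UK: (1 + 0.0869)/(1 + 0.0635) − 1 = 2.2003%
The euro area: (1 + 0.0191)/(1 + 0.1176) − 1 = -8.8135%
Differential = 2.2003% − (-8.8135%) = 11.0138% → 11.01%.

11.01%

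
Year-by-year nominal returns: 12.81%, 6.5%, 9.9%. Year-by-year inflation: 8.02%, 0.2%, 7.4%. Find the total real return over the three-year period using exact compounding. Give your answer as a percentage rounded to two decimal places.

13.58%

Nominal growth factor = 1.1281 × 1.0650 × 1.0990 = 1.320368
Price-level growth factor = 1.0802 × 1.0020 × 1.0740 = 1.162455
Real growth factor = 1.320368 / 1.162455 = 1.135844
Total real return = 1.135844 − 1 → 13.58%.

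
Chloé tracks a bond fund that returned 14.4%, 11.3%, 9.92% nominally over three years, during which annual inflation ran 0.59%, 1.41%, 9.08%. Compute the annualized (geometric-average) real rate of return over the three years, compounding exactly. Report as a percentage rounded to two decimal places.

7.95%

Compound the nominal returns: 1.1440 × 1.1130 × 1.0992 = 1.39958058.
Compound inflation: 1.0059 × 1.0141 × 1.0908 = 1.11270674.
Deflate: 1.39958058 / 1.11270674 = 1.25781621.
Annualized real rate = 1.25781621^(1/3) − 1 = 7.9458% → 7.95%.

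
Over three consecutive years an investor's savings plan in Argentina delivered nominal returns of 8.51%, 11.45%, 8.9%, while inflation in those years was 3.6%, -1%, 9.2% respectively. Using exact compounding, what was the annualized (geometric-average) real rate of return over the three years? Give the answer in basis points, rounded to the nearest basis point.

555 basis points

Compound the nominal returns: 1.0851 × 1.1145 × 1.0890 = 1.31697556.
Compound inflation: 1.0360 × 0.9900 × 1.0920 = 1.11999888.
Deflate: 1.31697556 / 1.11999888 = 1.17587221.
Annualized real rate = 1.17587221^(1/3) − 1 = 5.5488% → 555 basis points.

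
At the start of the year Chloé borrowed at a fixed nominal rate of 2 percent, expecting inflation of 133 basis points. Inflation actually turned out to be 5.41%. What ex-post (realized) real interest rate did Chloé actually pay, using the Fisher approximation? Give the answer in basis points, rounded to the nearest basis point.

-341 basis points

Ex-post: 2% − 5.41% = -3.410%
So the realized real rate is -341 basis points.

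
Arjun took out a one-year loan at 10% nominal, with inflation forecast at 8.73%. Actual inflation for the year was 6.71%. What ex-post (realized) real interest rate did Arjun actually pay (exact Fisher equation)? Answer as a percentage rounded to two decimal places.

3.08%

Ex-post: (1 + 0.1000)/(1 + 0.0671) − 1 = 3.0831%
So the realized real rate is 3.08%.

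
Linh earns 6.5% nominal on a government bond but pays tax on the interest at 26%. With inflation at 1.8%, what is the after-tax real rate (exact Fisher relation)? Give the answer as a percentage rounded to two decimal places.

2.96%

After-tax nominal return = 6.5% × (1 − 0.26) = 4.8100%.
1 + r = 1.04810 / 1.01800 = 1.029568
After-tax real rate = 1.029568 − 1 → 2.96%.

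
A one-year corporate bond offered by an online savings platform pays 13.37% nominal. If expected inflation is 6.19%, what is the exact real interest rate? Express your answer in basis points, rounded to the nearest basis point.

1 + r = 1.13370 / 1.06190 = 1.067615
r = 1.067615 − 1 = 6.7615%, i.e. 676 basis points.

676 basis points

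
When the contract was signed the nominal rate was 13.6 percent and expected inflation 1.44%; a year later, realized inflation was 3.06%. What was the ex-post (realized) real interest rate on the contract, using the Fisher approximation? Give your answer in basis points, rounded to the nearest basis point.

Ex-post: 13.6% − 3.06% = 10.540%
So the realized real rate is 1054 basis points.

1054 basis points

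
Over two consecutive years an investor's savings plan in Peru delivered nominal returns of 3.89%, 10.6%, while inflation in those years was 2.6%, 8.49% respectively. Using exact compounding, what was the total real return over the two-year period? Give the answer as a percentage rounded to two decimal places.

Nominal growth factor = 1.0389 × 1.1060 = 1.149023
Price-level growth factor = 1.0260 × 1.0849 = 1.113107
Real growth factor = 1.149023 / 1.113107 = 1.032266
Total real return = 1.032266 − 1 → 3.23%.

3.23%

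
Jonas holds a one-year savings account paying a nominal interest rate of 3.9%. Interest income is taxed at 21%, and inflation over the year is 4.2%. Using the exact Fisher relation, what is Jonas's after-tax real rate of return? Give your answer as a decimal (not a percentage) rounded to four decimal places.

After-tax nominal return = 3.9% × (1 − 0.21) = 3.0810%.
1 + r = 1.03081 / 1.04200 = 0.989261
After-tax real rate = 0.989261 − 1 → -0.0107.

-0.0107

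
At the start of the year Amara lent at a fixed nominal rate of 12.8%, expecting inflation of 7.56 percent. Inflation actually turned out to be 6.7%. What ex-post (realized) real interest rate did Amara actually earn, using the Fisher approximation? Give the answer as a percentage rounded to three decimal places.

6.100%

Ex-post: 12.8% − 6.7% = 6.100%
So the realized real rate is 6.100%.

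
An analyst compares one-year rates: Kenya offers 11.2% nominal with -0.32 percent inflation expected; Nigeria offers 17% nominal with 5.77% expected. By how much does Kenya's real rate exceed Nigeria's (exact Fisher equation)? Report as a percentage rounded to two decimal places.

0.94%

Kenya: (1 + 0.1120)/(1 − 0.0032) − 1 = 11.5570%
Nigeria: (1 + 0.1700)/(1 + 0.0577) − 1 = 10.6174%
Differential = 11.5570% − 10.6174% = 0.9396% → 0.94%.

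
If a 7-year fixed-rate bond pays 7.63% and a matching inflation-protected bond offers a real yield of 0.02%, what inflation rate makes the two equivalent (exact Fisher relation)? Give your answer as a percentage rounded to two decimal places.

(1 + π) = (1 + i)/(1 + r) = 1.07630 / 1.00020 = 1.076085
Break-even inflation = 1.076085 − 1 → 7.61%.

7.61%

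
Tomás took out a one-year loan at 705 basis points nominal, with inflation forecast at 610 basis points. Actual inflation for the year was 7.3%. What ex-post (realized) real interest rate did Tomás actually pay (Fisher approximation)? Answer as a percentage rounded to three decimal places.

-0.250%

Ex-post: 7.05% − 7.3% = -0.250%
So the realized real rate is -0.250%.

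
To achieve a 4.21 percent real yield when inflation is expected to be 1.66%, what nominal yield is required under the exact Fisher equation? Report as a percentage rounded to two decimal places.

(1 + i) = (1 + r)(1 + π) = 1.04210 × 1.01660 = 1.05939886
i = 1.05939886 − 1, so the required nominal rate is 5.94%.

5.94%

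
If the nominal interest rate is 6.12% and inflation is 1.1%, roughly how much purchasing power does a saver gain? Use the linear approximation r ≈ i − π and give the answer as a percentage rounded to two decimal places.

5.02%

r ≈ i − π = 6.12% − 1.1% = 5.02%.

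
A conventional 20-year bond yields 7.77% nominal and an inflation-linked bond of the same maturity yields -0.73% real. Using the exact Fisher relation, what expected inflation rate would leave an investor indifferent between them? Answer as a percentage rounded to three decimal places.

(1 + π) = (1 + i)/(1 + r) = 1.07770 / 0.99270 = 1.0856251
Break-even inflation = 1.0856251 − 1 → 8.563%.

8.563%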